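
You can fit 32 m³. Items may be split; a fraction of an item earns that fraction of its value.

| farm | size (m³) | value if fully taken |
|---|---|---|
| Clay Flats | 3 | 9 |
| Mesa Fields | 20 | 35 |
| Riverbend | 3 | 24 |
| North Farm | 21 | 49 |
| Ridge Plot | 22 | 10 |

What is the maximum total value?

90.75

Rank by value-to-size ratio: Riverbend 24/3≈8, Clay Flats 9/3≈3, North Farm 49/21≈2.33, Mesa Fields 35/20≈1.75, Ridge Plot 10/22≈0.455.
All 3 m³ of Riverbend fit (value 24) ; 29 remain.
Clay Flats: take in full, 3 m³ for value 9 ; 26 left.
All 21 m³ of North Farm fit (value 49) ; 5 remain.
5 m³ left: a 5/20 share of Mesa Fields gives 35×5/20 = 8.75.
Total value = 90.75.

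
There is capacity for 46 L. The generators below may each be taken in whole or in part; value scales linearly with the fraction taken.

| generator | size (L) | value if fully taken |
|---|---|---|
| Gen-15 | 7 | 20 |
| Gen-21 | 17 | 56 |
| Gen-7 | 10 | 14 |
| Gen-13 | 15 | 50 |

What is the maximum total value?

135.8

Sort by value density: Gen-13 50/15≈3.33, Gen-21 56/17≈3.29, Gen-15 20/7≈2.86, Gen-7 14/10≈1.4.
Take all of Gen-13 (15 L, value 50) — 31 L left.
Gen-21: take in full, 17 L for value 56 — 14 left.
All 7 L of Gen-15 fit (value 20) — 7 remain.
Fill the last 7 L with part of Gen-7: 7/10 of it earns 9.8.
Total value = 135.8.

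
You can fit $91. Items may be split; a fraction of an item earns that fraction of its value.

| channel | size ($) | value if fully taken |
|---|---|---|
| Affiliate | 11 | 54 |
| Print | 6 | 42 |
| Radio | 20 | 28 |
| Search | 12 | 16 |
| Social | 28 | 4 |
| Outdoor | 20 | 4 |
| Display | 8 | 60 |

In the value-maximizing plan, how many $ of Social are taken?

14

Rank by value-to-size ratio: Display 60/8≈7.5, Print 42/6≈7, Affiliate 54/11≈4.91, Radio 28/20≈1.4, Search 16/12≈1.33, Outdoor 4/20≈0.2, Social 4/28≈0.143.
All 8 $ of Display fit (value 60) → 83 remain.
Take all of Print (6 $, value 42) → 77 $ left.
All 11 $ of Affiliate fit (value 54) → 66 remain.
All 20 $ of Radio fit (value 28) → 46 remain.
All 12 $ of Search fit (value 16) → 34 remain.
All 20 $ of Outdoor fit (value 4) → 14 remain.
14 $ left: a 14/28 share of Social gives 4×14/28 = 2.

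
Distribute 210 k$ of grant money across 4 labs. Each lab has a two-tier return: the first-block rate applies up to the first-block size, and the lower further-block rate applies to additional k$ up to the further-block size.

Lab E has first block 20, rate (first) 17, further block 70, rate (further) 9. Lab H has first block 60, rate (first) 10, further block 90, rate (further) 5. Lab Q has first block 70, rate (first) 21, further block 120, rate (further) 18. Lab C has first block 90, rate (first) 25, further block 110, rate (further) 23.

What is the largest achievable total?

4990

Order all 8 blocks by rate: Lab C/tier1 25 > Lab C/tier2 23 > Lab Q/tier1 21 > Lab Q/tier2 18 > Lab E/tier1 17 > Lab H/tier1 10 > Lab E/tier2 9 > Lab H/tier2 5.
Fill Lab C tier1 block (90 at 25) ; 120 left.
Lab C tier2 at 23: fill all 110 ; 10 left.
Lab Q tier1 at 21: only 10 left, fill 10.
Total = 25×90 + 23×110 + 21×10 = 4990.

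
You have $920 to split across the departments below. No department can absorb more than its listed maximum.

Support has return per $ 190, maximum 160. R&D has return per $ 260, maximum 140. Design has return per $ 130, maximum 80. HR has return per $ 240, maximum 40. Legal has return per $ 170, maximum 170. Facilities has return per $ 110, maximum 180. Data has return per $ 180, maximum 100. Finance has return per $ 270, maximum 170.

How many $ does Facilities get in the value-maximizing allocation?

Highest return per $ first: Finance 270 > R&D 260 > HR 240 > Support 190 > Data 180 > Legal 170 > Design 130 > Facilities 110.
Finance: +170 to 170 (cap) → 750 left.
R&D: +140 to 140 (cap) → 610 left.
HR: +40 to 40 (cap) → 570 left.
Support takes 160 to reach its cap of 160 → 410 left.
Give Data 100 to hit its cap of 100 → 310 left.
Legal takes 170 to reach its cap of 170 → 140 left.
Give Design 80 to hit its cap of 80 → 60 left.
Facilities: +60 (room for 180) → 60. Pool exhausted.

60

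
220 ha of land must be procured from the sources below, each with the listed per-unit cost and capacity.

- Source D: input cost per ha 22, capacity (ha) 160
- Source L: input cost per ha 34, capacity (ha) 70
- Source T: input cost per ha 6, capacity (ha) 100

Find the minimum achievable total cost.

3240

Cheapest first:
Source T at 6: take all 100 ha → 120 still needed.
Source D (22): take the remaining 120 → done.
Source L: unused.
Cost = 100×6 + 120×22 = 3240.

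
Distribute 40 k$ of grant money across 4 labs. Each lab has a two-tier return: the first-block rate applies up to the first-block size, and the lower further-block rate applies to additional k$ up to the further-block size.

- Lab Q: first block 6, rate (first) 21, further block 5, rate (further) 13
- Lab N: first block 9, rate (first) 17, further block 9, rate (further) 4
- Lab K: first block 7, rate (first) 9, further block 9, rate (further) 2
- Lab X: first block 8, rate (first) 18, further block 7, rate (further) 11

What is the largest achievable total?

Order all 8 blocks by rate: Lab Q/T1 21 > Lab X/T1 18 > Lab N/T1 17 > Lab Q/T2 13 > Lab X/T2 11 > Lab K/T1 9 > Lab N/T2 4 > Lab K/T2 2.
Lab Q T1 at 21: fill all 6 → 34 left.
Lab X T1 at 18: fill all 8 → 26 left.
Lab N/T1 (17): +9 → 17 left.
Lab Q T2 at 13: fill all 5 → 12 left.
Fill Lab X T2 block (7 at 11) → 5 left.
Lab K T1 at 9: only 5 left, fill 5.
Total = 21×6 + 18×8 + 17×9 + 13×5 + 11×7 + 9×5 = 610.

610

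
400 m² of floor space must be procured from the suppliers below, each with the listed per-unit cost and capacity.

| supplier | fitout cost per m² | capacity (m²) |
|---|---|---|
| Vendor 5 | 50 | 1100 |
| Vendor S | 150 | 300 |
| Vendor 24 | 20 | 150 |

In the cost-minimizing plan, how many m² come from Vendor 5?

Fill from the cheapest supplier first.
Vendor 24 (20): use full 150 ; 250 m² to go.
Take 250 from Vendor 5 at 50 to finish.
Vendor S: unused.

250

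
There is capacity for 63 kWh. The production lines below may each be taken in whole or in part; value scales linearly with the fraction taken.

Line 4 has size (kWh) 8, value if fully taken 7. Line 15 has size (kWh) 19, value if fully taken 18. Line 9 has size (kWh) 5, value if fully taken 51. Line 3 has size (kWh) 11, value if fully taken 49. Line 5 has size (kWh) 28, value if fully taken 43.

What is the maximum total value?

161

Sort by value density: Line 9 51/5≈10.2, Line 3 49/11≈4.45, Line 5 43/28≈1.54, Line 15 18/19≈0.947, Line 4 7/8≈0.875.
Line 9: take in full, 5 kWh for value 51 → 58 left.
All 11 kWh of Line 3 fit (value 49) → 47 remain.
Take all of Line 5 (28 kWh, value 43) → 19 kWh left.
All 19 kWh of Line 15 fit (value 18) → 0 remain.
Total value = 161.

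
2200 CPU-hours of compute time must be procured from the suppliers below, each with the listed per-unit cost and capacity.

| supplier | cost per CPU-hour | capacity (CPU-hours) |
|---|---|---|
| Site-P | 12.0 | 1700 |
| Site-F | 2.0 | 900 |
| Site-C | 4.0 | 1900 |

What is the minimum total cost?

7000

Cheapest first:
Site-F (2.0): use full 900 ; 1300 CPU-hours to go.
Site-C at 4.0: take 1300 of its 1900 ; requirement met.
Site-P: unused.
Cost = 900×2.0 + 1300×4.0 = 7000.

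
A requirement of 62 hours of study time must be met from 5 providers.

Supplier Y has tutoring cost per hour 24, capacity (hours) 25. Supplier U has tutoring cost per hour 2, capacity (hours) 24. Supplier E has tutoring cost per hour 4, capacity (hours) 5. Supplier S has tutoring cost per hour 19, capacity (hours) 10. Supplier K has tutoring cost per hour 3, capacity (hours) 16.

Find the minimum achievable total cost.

Cheapest first:
Supplier U at 2: take all 24 hours → 38 still needed.
Supplier K (3): use full 16 → 22 hours to go.
Take 5 from Supplier E at 4 → need 17 more.
Take 10 from Supplier S at 19 → need 7 more.
Supplier Y (24): take the remaining 7 → done.
Cost = 24×2 + 16×3 + 5×4 + 10×19 + 7×24 = 474.

474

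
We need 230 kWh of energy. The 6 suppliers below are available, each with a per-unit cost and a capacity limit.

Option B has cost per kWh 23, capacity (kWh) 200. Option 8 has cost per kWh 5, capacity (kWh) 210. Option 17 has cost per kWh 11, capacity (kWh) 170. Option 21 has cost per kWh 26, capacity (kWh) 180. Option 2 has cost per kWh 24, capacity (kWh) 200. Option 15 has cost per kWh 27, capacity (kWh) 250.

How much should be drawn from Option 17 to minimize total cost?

20

Fill from the cheapest supplier first.
Option 8 (5): use full 210 → 20 kWh to go.
Option 17 (11): take the remaining 20 → done.
Option B, Option 2, Option 21, Option 15: unused.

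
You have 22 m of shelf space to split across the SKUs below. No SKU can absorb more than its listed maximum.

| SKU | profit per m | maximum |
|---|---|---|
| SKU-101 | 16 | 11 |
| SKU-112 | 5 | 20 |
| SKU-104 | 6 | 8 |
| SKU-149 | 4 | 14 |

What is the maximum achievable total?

239

Order the SKUs by profit per m: SKU-101 16 > SKU-104 6 > SKU-112 5 > SKU-149 4.
SKU-101 takes 11 to reach its cap of 11 → 11 left.
SKU-104: +8 to 8 (cap) → 3 left.
SKU-112: +3 (room for 20) → 3. Pool exhausted.
Total = 16×11 + 5×3 + 6×8 = 239.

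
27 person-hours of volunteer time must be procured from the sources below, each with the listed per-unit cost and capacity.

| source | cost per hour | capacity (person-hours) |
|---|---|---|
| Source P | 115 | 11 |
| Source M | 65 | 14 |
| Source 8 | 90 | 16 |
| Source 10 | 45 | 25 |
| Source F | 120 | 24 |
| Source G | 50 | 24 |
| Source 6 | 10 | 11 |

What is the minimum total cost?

830

Cheapest first:
Take 11 from Source 6 at 10 → need 16 more.
Source 10 at 45: take 16 of its 25 → requirement met.
Source G, Source M, Source 8, Source P, Source F: unused.
Cost = 11×10 + 16×45 = 830.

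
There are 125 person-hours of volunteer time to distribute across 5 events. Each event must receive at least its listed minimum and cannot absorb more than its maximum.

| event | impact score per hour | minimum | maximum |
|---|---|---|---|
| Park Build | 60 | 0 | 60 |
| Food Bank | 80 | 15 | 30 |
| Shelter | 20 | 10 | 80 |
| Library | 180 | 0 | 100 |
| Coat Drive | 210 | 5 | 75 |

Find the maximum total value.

Meeting every minimum uses 0+15+10+0+5 = 30 person-hours, leaving 95.
Order the events by impact score per hour: Coat Drive 210 > Library 180 > Food Bank 80 > Park Build 60 > Shelter 20.
Give Coat Drive 70 more to hit its cap of 75 — 25 left.
Only 25 left; Library takes them to reach 25.
Total = 80×15 + 20×10 + 180×25 + 210×75 = 21650.

21650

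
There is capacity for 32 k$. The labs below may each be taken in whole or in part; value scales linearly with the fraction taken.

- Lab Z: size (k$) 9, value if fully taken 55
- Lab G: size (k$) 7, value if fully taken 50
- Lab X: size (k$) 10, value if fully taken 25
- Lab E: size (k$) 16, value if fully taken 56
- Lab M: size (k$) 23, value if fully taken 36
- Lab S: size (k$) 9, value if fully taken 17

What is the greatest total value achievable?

161

Best value per unit of size first: Lab G 50/7≈7.14, Lab Z 55/9≈6.11, Lab E 56/16≈3.5, Lab X 25/10≈2.5, Lab S 17/9≈1.89, Lab M 36/23≈1.57.
Lab G: take in full, 7 k$ for value 50 — 25 left.
Lab Z: take in full, 9 k$ for value 55 — 16 left.
Take all of Lab E (16 k$, value 56) — 0 k$ left.
Total value = 161.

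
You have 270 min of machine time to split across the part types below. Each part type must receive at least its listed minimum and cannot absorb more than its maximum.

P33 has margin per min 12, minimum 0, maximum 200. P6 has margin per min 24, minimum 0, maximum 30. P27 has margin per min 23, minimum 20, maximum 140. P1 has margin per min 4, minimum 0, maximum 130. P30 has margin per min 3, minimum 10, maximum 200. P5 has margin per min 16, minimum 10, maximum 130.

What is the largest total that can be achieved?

Meeting every minimum uses 0+0+20+0+10+10 = 40 min, leaving 230.
Order the part types by margin per min: P6 24 > P27 23 > P5 16 > P33 12 > P1 4 > P30 3.
P6: +30 to 30 (cap) → 200 left.
Give P27 120 more to hit its cap of 140 → 80 left.
P5 has room for 120 more but only 80 remain, so it gets 90.
Total = 24×30 + 23×140 + 3×10 + 16×90 = 5410.

5410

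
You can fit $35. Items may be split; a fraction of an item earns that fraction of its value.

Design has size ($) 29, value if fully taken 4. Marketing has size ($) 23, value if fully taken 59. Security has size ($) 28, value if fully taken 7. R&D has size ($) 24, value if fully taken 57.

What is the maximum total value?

Sort by value density: Marketing 59/23≈2.57, R&D 57/24≈2.38, Security 7/28≈0.25, Design 4/29≈0.138.
Take all of Marketing (23 $, value 59) — 12 $ left.
Fill the last 12 $ with part of R&D: 12/24 of it earns 28.5.
Total value = 87.5.

87.5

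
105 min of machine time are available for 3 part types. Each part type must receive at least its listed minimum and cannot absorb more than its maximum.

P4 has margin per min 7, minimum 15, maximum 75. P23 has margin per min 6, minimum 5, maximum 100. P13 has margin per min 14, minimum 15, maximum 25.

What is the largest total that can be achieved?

905

Meeting every minimum uses 15+5+15 = 35 min, leaving 70.
Rank by margin per min: P13 14 > P4 7 > P23 6.
Give P13 10 more to hit its cap of 25 — 60 left.
P4: +60 to 75 (cap) — 0 left.
Total = 7×75 + 6×5 + 14×25 = 905.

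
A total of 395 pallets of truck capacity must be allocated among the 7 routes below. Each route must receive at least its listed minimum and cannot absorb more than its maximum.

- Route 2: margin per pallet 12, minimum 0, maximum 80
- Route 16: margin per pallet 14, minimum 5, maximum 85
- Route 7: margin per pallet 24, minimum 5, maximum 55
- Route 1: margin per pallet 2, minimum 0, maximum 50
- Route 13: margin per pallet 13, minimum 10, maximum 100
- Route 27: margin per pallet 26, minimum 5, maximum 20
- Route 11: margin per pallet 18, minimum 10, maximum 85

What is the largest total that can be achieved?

Meeting every minimum uses 0+5+5+0+10+5+10 = 35 pallets, leaving 360.
Order the routes by margin per pallet: Route 27 26 > Route 7 24 > Route 11 18 > Route 16 14 > Route 13 13 > Route 2 12 > Route 1 2.
Route 27 takes 15 more to reach its cap of 20 → 345 left.
Give Route 7 50 more to hit its cap of 55 → 295 left.
Give Route 11 75 more to hit its cap of 85 → 220 left.
Route 16 takes 80 more to reach its cap of 85 → 140 left.
Give Route 13 90 more to hit its cap of 100 → 50 left.
Only 50 left; Route 2 takes them to reach 50.
Total = 12×50 + 14×85 + 24×55 + 13×100 + 26×20 + 18×85 = 6460.

6460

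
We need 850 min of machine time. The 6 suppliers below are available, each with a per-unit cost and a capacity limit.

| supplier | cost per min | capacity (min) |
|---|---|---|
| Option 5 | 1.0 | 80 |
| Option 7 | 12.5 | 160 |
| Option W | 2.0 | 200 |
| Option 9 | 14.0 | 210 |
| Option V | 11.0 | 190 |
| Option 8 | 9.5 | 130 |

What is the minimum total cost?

7065

Cheapest first:
Take 80 from Option 5 at 1.0 ; need 770 more.
Take 200 from Option W at 2.0 ; need 570 more.
Take 130 from Option 8 at 9.5 ; need 440 more.
Take 190 from Option V at 11.0 ; need 250 more.
Take 160 from Option 7 at 12.5 ; need 90 more.
Option 9 (14.0): take the remaining 90 ; done.
Cost = 80×1.0 + 200×2.0 + 130×9.5 + 190×11.0 + 160×12.5 + 90×14.0 = 7065.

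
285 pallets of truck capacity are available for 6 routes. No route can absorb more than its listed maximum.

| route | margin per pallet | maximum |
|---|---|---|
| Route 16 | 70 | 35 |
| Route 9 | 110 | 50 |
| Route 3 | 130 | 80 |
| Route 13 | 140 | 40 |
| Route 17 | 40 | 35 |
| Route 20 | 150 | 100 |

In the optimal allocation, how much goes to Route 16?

Highest margin per pallet first: Route 20 150 > Route 13 140 > Route 3 130 > Route 9 110 > Route 16 70 > Route 17 40.
Route 20 takes 100 to reach its cap of 100 ; 185 left.
Give Route 13 40 to hit its cap of 40 ; 145 left.
Route 3 takes 80 to reach its cap of 80 ; 65 left.
Route 9: +50 to 50 (cap) ; 15 left.
Route 16: +15 (room for 35) → 15. Pool exhausted.

15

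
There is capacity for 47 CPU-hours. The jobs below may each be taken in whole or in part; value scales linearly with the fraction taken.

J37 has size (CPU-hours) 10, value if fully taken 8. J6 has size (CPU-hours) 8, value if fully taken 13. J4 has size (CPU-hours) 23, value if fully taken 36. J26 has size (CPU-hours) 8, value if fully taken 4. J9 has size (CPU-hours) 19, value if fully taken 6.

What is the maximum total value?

Best value per unit of size first: J6 13/8≈1.62, J4 36/23≈1.57, J37 8/10≈0.8, J26 4/8≈0.5, J9 6/19≈0.316.
J6: take in full, 8 CPU-hours for value 13 ; 39 left.
J4: take in full, 23 CPU-hours for value 36 ; 16 left.
J37: take in full, 10 CPU-hours for value 8 ; 6 left.
Only 6 CPU-hours remain; take 6/8 of J26 for value 4×6/8 = 3.
Total value = 60.

60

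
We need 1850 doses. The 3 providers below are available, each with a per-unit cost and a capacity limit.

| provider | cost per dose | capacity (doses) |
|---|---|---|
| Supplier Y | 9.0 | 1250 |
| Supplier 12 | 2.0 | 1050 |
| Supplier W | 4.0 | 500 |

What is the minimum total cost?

6800

Cheapest first:
Take 1050 from Supplier 12 at 2.0 → need 800 more.
Supplier W at 4.0: take all 500 doses → 300 still needed.
Supplier Y (9.0): take the remaining 300 → done.
Cost = 1050×2.0 + 500×4.0 + 300×9.0 = 6800.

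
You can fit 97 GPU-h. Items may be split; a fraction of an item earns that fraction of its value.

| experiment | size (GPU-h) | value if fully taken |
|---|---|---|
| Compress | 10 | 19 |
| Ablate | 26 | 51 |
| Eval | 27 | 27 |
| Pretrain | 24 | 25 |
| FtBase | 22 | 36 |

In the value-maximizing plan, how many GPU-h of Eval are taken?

Rank by value-to-size ratio: Ablate 51/26≈1.96, Compress 19/10≈1.9, FtBase 36/22≈1.64, Pretrain 25/24≈1.04, Eval 27/27≈1.
Take all of Ablate (26 GPU-h, value 51) ; 71 GPU-h left.
Take all of Compress (10 GPU-h, value 19) ; 61 GPU-h left.
FtBase: take in full, 22 GPU-h for value 36 ; 39 left.
Pretrain: take in full, 24 GPU-h for value 25 ; 15 left.
Only 15 GPU-h remain; take 15/27 of Eval for value 27×15/27 = 15.

15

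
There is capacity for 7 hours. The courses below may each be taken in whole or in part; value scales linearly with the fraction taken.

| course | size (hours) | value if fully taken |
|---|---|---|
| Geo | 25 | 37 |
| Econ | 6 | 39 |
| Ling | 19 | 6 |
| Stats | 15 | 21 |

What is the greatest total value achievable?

40.48

Best value per unit of size first: Econ 39/6≈6.5, Geo 37/25≈1.48, Stats 21/15≈1.4, Ling 6/19≈0.316.
Take all of Econ (6 hours, value 39) ; 1 hours left.
1 hours left: a 1/25 share of Geo gives 37×1/25 = 1.48.
Total value = 40.48.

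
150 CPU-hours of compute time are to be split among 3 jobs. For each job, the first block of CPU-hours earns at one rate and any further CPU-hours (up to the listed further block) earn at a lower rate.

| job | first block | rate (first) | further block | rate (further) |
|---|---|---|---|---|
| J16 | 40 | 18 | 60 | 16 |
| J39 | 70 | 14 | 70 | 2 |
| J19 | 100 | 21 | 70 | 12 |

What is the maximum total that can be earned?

2980

Rank every tier by rate: J19/first 21 > J16/first 18 > J16/second 16 > J39/first 14 > J19/second 12 > J39/second 2.
Fill J19 first block (100 at 21) — 50 left.
J16 first at 18: fill all 40 — 10 left.
J16/second: +10 of 60 at 16; pool empty.
Total = 21×100 + 18×40 + 16×10 = 2980.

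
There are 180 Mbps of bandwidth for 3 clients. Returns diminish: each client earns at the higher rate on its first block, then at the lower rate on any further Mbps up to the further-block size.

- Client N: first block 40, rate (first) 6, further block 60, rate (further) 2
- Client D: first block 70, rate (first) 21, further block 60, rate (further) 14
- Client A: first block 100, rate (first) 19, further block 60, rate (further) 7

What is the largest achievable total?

3510

Rank every tier by rate: Client D/first 21 > Client A/first 19 > Client D/second 14 > Client A/second 7 > Client N/first 6 > Client N/second 2.
Client D first at 21: fill all 70 ; 110 left.
Client A/first (19): +100 ; 10 left.
Client D/second: +10 of 60 at 14; pool empty.
Total = 21×70 + 19×100 + 14×10 = 3510.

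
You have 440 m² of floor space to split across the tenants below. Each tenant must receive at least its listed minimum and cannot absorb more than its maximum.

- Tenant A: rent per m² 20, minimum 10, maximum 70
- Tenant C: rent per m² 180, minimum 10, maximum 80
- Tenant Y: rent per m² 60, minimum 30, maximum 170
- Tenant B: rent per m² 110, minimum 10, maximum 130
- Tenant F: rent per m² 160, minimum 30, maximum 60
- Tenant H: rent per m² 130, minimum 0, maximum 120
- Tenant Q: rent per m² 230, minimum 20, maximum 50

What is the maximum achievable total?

63000

Meeting every minimum uses 10+10+30+10+30+0+20 = 110 m², leaving 330.
Highest rent per m² first: Tenant Q 230 > Tenant C 180 > Tenant F 160 > Tenant H 130 > Tenant B 110 > Tenant Y 60 > Tenant A 20.
Tenant Q: +30 to 50 (cap) — 300 left.
Tenant C takes 70 more to reach its cap of 80 — 230 left.
Tenant F: +30 to 60 (cap) — 200 left.
Tenant H takes 120 more to reach its cap of 120 — 80 left.
Tenant B has room for 120 more but only 80 remain, so it gets 90.
Total = 20×10 + 180×80 + 60×30 + 110×90 + 160×60 + 130×120 + 230×50 = 63000.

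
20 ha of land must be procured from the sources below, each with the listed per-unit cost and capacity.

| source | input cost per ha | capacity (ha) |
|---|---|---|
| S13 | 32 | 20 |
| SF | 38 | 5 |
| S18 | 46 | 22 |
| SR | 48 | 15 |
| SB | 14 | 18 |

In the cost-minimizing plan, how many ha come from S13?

2

Cheapest first:
Take 18 from SB at 14 → need 2 more.
S13 (32): take the remaining 2 → done.
SF, S18, SR: unused.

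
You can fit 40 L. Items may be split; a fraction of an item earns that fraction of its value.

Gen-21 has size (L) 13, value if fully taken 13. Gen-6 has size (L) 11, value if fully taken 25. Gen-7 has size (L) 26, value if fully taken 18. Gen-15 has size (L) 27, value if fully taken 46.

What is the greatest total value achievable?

73

Best value per unit of size first: Gen-6 25/11≈2.27, Gen-15 46/27≈1.7, Gen-21 13/13≈1, Gen-7 18/26≈0.692.
Take all of Gen-6 (11 L, value 25) — 29 L left.
Take all of Gen-15 (27 L, value 46) — 2 L left.
Only 2 L remain; take 2/13 of Gen-21 for value 13×2/13 = 2.
Total value = 73.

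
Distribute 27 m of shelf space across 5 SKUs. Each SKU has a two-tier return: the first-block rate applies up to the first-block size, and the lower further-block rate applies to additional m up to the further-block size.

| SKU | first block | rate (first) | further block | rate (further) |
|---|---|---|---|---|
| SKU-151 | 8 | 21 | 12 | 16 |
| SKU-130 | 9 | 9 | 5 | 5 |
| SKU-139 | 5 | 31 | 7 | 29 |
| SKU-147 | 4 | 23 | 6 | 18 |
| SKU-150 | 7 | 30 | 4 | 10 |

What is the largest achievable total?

744

Order all 10 blocks by rate: SKU-139/tier1 31 > SKU-150/tier1 30 > SKU-139/tier2 29 > SKU-147/tier1 23 > SKU-151/tier1 21 > SKU-147/tier2 18 > SKU-151/tier2 16 > SKU-150/tier2 10 > SKU-130/tier1 9 > SKU-130/tier2 5.
Fill SKU-139 tier1 block (5 at 31) → 22 left.
SKU-150 tier1 at 30: fill all 7 → 15 left.
Fill SKU-139 tier2 block (7 at 29) → 8 left.
SKU-147 tier1 at 23: fill all 4 → 4 left.
SKU-151 tier1 at 21: only 4 left, fill 4.
Total = 31×5 + 30×7 + 29×7 + 23×4 + 21×4 = 744.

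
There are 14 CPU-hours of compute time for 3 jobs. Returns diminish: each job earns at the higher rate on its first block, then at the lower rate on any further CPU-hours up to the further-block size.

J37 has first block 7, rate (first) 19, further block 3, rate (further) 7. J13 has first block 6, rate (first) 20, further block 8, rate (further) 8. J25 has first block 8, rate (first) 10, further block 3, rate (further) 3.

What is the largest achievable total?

Treat each block as its own option and order by rate: J13/T1 20 > J37/T1 19 > J25/T1 10 > J13/T2 8 > J37/T2 7 > J25/T2 3.
Fill J13 T1 block (6 at 20) ; 8 left.
Fill J37 T1 block (7 at 19) ; 1 left.
1 remain; put them into J25 T1 at 10.
Total = 20×6 + 19×7 + 10×1 = 263.

263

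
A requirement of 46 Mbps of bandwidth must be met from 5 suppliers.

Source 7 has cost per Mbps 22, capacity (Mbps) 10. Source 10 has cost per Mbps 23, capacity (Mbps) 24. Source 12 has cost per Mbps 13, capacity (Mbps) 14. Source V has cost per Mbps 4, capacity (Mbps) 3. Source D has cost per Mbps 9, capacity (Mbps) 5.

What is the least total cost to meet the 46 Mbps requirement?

Cheapest first:
Take 3 from Source V at 4 — need 43 more.
Take 5 from Source D at 9 — need 38 more.
Take 14 from Source 12 at 13 — need 24 more.
Source 7 (22): use full 10 — 14 Mbps to go.
Source 10 (23): take the remaining 14 — done.
Cost = 3×4 + 5×9 + 14×13 + 10×22 + 14×23 = 781.

781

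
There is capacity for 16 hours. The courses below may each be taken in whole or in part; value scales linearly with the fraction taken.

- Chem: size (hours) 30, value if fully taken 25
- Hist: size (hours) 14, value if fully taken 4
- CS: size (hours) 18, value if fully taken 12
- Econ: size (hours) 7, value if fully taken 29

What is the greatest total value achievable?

Best value per unit of size first: Econ 29/7≈4.14, Chem 25/30≈0.833, CS 12/18≈0.667, Hist 4/14≈0.286.
All 7 hours of Econ fit (value 29) → 9 remain.
9 hours left: a 9/30 share of Chem gives 25×9/30 = 7.5.
Total value = 36.5.

36.5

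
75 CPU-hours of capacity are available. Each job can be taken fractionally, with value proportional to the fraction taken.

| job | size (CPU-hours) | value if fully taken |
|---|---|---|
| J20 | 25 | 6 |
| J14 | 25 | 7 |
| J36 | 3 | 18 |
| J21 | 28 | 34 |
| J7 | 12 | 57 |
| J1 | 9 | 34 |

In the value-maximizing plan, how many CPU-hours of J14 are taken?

23

Sort by value density: J36 18/3≈6, J7 57/12≈4.75, J1 34/9≈3.78, J21 34/28≈1.21, J14 7/25≈0.28, J20 6/25≈0.24.
J36: take in full, 3 CPU-hours for value 18 → 72 left.
Take all of J7 (12 CPU-hours, value 57) → 60 CPU-hours left.
J1: take in full, 9 CPU-hours for value 34 → 51 left.
Take all of J21 (28 CPU-hours, value 34) → 23 CPU-hours left.
Only 23 CPU-hours remain; take 23/25 of J14 for value 7×23/25 = 6.44.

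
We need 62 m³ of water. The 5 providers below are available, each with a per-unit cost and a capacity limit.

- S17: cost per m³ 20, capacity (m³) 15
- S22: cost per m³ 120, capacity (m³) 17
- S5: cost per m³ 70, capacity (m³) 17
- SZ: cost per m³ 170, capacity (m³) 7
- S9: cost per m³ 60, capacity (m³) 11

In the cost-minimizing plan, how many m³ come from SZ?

2

Use providers in increasing cost order.
Take 15 from S17 at 20 — need 47 more.
S9 at 60: take all 11 m³ — 36 still needed.
Take 17 from S5 at 70 — need 19 more.
S22 (120): use full 17 — 2 m³ to go.
SZ (170): take the remaining 2 — done.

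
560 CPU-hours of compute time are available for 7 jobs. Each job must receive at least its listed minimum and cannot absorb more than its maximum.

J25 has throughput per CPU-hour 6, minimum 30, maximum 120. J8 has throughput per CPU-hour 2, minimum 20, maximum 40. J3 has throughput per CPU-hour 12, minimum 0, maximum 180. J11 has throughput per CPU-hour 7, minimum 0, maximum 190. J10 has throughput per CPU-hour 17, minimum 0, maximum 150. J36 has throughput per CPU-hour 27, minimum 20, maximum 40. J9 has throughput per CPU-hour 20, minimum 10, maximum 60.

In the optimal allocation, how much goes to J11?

Meeting every minimum uses 30+20+0+0+0+20+10 = 80 CPU-hours, leaving 480.
Rank by throughput per CPU-hour: J36 27 > J9 20 > J10 17 > J3 12 > J11 7 > J25 6 > J8 2.
J36 takes 20 more to reach its cap of 40 ; 460 left.
Give J9 50 more to hit its cap of 60 ; 410 left.
Give J10 150 more to hit its cap of 150 ; 260 left.
J3 takes 180 more to reach its cap of 180 ; 80 left.
J11 has room for 190 more but only 80 remain, so it gets 80.

80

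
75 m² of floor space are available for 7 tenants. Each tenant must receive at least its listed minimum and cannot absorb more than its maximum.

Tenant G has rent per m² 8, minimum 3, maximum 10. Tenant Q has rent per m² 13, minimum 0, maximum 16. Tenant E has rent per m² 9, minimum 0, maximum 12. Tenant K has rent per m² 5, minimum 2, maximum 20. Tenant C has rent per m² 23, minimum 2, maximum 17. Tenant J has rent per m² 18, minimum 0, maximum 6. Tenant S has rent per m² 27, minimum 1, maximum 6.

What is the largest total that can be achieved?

Meeting every minimum uses 3+0+0+2+2+0+1 = 8 m², leaving 67.
Highest rent per m² first: Tenant S 27 > Tenant C 23 > Tenant J 18 > Tenant Q 13 > Tenant E 9 > Tenant G 8 > Tenant K 5.
Give Tenant S 5 more to hit its cap of 6 → 62 left.
Tenant C: +15 to 17 (cap) → 47 left.
Tenant J takes 6 more to reach its cap of 6 → 41 left.
Tenant Q: +16 to 16 (cap) → 25 left.
Tenant E: +12 to 12 (cap) → 13 left.
Tenant G takes 7 more to reach its cap of 10 → 6 left.
Only 6 left; Tenant K takes them to reach 8.
Total = 8×10 + 13×16 + 9×12 + 5×8 + 23×17 + 18×6 + 27×6 = 1097.

1097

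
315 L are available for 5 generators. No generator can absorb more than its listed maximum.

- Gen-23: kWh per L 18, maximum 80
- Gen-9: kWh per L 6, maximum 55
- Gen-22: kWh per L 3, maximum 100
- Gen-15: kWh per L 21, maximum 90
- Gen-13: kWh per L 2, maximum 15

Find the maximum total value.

Order the generators by kWh per L: Gen-15 21 > Gen-23 18 > Gen-9 6 > Gen-22 3 > Gen-13 2.
Gen-15: +90 to 90 (cap) → 225 left.
Gen-23: +80 to 80 (cap) → 145 left.
Gen-9 takes 55 to reach its cap of 55 → 90 left.
Gen-22: +90 (room for 100) → 90. Pool exhausted.
Total = 18×80 + 6×55 + 3×90 + 21×90 = 3930.

3930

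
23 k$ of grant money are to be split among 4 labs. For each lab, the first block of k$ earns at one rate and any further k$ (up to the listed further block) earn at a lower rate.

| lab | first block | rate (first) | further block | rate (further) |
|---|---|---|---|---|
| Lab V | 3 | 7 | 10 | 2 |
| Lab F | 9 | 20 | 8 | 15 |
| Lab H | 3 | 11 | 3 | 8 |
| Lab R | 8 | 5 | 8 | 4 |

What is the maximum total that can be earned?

357

Rank every tier by rate: Lab F/tier1 20 > Lab F/tier2 15 > Lab H/tier1 11 > Lab H/tier2 8 > Lab V/tier1 7 > Lab R/tier1 5 > Lab R/tier2 4 > Lab V/tier2 2.
Lab F tier1 at 20: fill all 9 — 14 left.
Fill Lab F tier2 block (8 at 15) — 6 left.
Lab H/tier1 (11): +3 — 3 left.
Lab H/tier2 (8): +3 — 0 left.
Total = 20×9 + 15×8 + 11×3 + 8×3 = 357.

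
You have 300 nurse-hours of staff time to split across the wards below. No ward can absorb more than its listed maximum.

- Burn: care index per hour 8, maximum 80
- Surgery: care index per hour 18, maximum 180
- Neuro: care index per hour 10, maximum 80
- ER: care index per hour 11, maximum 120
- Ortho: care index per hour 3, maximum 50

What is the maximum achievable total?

Highest care index per hour first: Surgery 18 > ER 11 > Neuro 10 > Burn 8 > Ortho 3.
Surgery takes 180 to reach its cap of 180 → 120 left.
ER takes 120 to reach its cap of 120 → 0 left.
Total = 18×180 + 11×120 = 4560.

4560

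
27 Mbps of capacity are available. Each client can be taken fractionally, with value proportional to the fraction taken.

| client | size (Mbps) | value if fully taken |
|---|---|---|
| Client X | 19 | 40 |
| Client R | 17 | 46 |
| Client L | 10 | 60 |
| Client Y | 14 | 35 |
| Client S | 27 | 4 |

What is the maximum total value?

106

Best value per unit of size first: Client L 60/10≈6, Client R 46/17≈2.71, Client Y 35/14≈2.5, Client X 40/19≈2.11, Client S 4/27≈0.148.
Client L: take in full, 10 Mbps for value 60 — 17 left.
Take all of Client R (17 Mbps, value 46) — 0 Mbps left.
Total value = 106.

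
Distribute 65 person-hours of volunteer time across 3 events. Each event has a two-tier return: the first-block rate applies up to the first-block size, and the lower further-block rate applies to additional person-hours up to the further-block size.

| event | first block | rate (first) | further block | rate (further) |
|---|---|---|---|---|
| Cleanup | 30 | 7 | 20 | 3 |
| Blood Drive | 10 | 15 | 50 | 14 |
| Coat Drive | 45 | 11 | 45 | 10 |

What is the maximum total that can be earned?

905

Order all 6 blocks by rate: Blood Drive/tier1 15 > Blood Drive/tier2 14 > Coat Drive/tier1 11 > Coat Drive/tier2 10 > Cleanup/tier1 7 > Cleanup/tier2 3.
Blood Drive/tier1 (15): +10 → 55 left.
Blood Drive/tier2 (14): +50 → 5 left.
Coat Drive/tier1: +5 of 45 at 11; pool empty.
Total = 15×10 + 14×50 + 11×5 = 905.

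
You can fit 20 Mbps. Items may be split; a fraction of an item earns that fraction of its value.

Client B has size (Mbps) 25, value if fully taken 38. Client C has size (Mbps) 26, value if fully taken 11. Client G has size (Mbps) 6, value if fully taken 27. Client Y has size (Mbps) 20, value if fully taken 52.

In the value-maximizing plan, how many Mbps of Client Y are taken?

Sort by value density: Client G 27/6≈4.5, Client Y 52/20≈2.6, Client B 38/25≈1.52, Client C 11/26≈0.423.
All 6 Mbps of Client G fit (value 27) → 14 remain.
Fill the last 14 Mbps with part of Client Y: 14/20 of it earns 36.4.

14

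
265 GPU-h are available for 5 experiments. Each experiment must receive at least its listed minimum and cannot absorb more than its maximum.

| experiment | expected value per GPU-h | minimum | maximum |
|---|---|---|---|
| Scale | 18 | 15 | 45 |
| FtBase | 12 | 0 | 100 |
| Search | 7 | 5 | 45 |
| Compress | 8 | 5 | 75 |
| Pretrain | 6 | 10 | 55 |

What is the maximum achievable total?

2915

Meeting every minimum uses 15+0+5+5+10 = 35 GPU-h, leaving 230.
Rank by expected value per GPU-h: Scale 18 > FtBase 12 > Compress 8 > Search 7 > Pretrain 6.
Scale: +30 to 45 (cap) ; 200 left.
FtBase: +100 to 100 (cap) ; 100 left.
Compress takes 70 more to reach its cap of 75 ; 30 left.
Search has room for 40 more but only 30 remain, so it gets 35.
Total = 18×45 + 12×100 + 7×35 + 8×75 + 6×10 = 2915.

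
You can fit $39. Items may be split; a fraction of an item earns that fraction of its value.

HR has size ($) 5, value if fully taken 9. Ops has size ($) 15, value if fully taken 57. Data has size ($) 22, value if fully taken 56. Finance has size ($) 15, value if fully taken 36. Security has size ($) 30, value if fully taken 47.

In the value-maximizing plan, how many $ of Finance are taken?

Rank by value-to-size ratio: Ops 57/15≈3.8, Data 56/22≈2.55, Finance 36/15≈2.4, HR 9/5≈1.8, Security 47/30≈1.57.
All 15 $ of Ops fit (value 57) ; 24 remain.
All 22 $ of Data fit (value 56) ; 2 remain.
2 $ left: a 2/15 share of Finance gives 36×2/15 = 4.8.

2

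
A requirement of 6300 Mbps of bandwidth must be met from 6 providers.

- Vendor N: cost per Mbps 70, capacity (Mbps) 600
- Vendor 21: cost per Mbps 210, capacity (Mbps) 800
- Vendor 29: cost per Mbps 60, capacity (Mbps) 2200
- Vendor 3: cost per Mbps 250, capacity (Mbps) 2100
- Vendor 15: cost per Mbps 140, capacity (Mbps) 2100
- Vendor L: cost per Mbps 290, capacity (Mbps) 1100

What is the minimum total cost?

786000

Cheapest first:
Vendor 29 at 60: take all 2200 Mbps ; 4100 still needed.
Take 600 from Vendor N at 70 ; need 3500 more.
Vendor 15 at 140: take all 2100 Mbps ; 1400 still needed.
Take 800 from Vendor 21 at 210 ; need 600 more.
Vendor 3 (250): take the remaining 600 ; done.
Vendor L: unused.
Cost = 2200×60 + 600×70 + 2100×140 + 800×210 + 600×250 = 786000.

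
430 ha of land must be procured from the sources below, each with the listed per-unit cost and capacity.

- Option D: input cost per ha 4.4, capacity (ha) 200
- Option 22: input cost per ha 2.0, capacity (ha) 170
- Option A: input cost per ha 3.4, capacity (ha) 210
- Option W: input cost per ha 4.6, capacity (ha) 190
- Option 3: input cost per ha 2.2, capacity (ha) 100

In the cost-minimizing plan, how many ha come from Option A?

160

Fill from the cheapest source first.
Option 22 at 2.0: take all 170 ha → 260 still needed.
Option 3 (2.2): use full 100 → 160 ha to go.
Take 160 from Option A at 3.4 to finish.
Option D, Option W: unused.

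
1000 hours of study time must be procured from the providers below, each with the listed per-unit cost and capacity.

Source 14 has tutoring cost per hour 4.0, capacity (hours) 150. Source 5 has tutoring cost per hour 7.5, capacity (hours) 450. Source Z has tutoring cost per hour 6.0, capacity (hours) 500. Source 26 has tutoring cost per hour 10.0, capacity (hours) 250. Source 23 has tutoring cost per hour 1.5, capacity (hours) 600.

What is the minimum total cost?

Use providers in increasing cost order.
Source 23 (1.5): use full 600 → 400 hours to go.
Take 150 from Source 14 at 4.0 → need 250 more.
Source Z at 6.0: take 250 of its 500 → requirement met.
Source 5, Source 26: unused.
Cost = 600×1.5 + 150×4.0 + 250×6.0 = 3000.

3000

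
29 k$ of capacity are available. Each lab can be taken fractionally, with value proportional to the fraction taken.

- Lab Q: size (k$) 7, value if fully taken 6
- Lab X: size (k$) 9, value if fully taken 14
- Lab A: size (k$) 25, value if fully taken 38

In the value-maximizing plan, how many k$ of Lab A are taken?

Best value per unit of size first: Lab X 14/9≈1.56, Lab A 38/25≈1.52, Lab Q 6/7≈0.857.
All 9 k$ of Lab X fit (value 14) — 20 remain.
Fill the last 20 k$ with part of Lab A: 20/25 of it earns 30.4.

20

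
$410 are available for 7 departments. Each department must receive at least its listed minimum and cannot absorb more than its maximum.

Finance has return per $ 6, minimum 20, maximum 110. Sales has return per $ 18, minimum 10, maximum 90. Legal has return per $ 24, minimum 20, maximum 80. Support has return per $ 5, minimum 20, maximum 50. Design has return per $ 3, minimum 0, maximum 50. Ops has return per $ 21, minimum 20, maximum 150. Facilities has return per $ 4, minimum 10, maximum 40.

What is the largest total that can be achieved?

7190

Meeting every minimum uses 20+10+20+20+0+20+10 = 100 $, leaving 310.
Rank by return per $: Legal 24 > Ops 21 > Sales 18 > Finance 6 > Support 5 > Facilities 4 > Design 3.
Legal: +60 to 80 (cap) → 250 left.
Give Ops 130 more to hit its cap of 150 → 120 left.
Give Sales 80 more to hit its cap of 90 → 40 left.
Finance: +40 (room for 90) → 60. Pool exhausted.
Total = 6×60 + 18×90 + 24×80 + 5×20 + 21×150 + 4×10 = 7190.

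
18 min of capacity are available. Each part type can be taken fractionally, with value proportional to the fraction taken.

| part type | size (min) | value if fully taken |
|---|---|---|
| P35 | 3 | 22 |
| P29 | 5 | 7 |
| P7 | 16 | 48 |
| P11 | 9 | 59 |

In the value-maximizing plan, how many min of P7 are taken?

Rank by value-to-size ratio: P35 22/3≈7.33, P11 59/9≈6.56, P7 48/16≈3, P29 7/5≈1.4.
All 3 min of P35 fit (value 22) → 15 remain.
All 9 min of P11 fit (value 59) → 6 remain.
6 min left: a 6/16 share of P7 gives 48×6/16 = 18.

6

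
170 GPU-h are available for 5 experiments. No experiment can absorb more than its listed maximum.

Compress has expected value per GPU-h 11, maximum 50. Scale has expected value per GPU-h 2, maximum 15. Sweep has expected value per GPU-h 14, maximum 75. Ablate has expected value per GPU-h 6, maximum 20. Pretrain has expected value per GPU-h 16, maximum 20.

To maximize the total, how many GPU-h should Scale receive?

5

Rank by expected value per GPU-h: Pretrain 16 > Sweep 14 > Compress 11 > Ablate 6 > Scale 2.
Pretrain takes 20 to reach its cap of 20 ; 150 left.
Give Sweep 75 to hit its cap of 75 ; 75 left.
Compress: +50 to 50 (cap) ; 25 left.
Ablate: +20 to 20 (cap) ; 5 left.
Scale: +5 (room for 15) → 5. Pool exhausted.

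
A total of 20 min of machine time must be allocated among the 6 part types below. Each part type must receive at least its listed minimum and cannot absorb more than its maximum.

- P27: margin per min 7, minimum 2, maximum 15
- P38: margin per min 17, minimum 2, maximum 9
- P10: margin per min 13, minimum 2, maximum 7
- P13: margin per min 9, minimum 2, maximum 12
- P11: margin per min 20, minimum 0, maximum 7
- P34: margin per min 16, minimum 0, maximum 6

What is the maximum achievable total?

317

Meeting every minimum uses 2+2+2+2+0+0 = 8 min, leaving 12.
Rank by margin per min: P11 20 > P38 17 > P34 16 > P10 13 > P13 9 > P27 7.
P11: +7 to 7 (cap) ; 5 left.
P38: +5 (room for 7) → 7. Pool exhausted.
Total = 7×2 + 17×7 + 13×2 + 9×2 + 20×7 = 317.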